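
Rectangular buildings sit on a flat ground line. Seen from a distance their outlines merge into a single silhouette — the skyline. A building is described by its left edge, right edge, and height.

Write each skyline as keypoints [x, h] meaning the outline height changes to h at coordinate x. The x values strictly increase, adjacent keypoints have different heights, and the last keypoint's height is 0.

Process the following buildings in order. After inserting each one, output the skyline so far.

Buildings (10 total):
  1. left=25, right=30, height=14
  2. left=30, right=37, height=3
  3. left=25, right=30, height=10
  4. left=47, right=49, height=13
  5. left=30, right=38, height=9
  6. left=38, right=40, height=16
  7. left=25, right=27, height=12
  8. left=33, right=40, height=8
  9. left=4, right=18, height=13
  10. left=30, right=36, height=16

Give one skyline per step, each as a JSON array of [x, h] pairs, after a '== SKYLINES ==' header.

== SKYLINES ==
[[25,14],[30,0]]
[[25,14],[30,3],[37,0]]
[[25,14],[30,3],[37,0]]
[[25,14],[30,3],[37,0],[47,13],[49,0]]
[[25,14],[30,9],[38,0],[47,13],[49,0]]
[[25,14],[30,9],[38,16],[40,0],[47,13],[49,0]]
[[25,14],[30,9],[38,16],[40,0],[47,13],[49,0]]
[[25,14],[30,9],[38,16],[40,0],[47,13],[49,0]]
[[4,13],[18,0],[25,14],[30,9],[38,16],[40,0],[47,13],[49,0]]
[[4,13],[18,0],[25,14],[30,16],[36,9],[38,16],[40,0],[47,13],[49,0]]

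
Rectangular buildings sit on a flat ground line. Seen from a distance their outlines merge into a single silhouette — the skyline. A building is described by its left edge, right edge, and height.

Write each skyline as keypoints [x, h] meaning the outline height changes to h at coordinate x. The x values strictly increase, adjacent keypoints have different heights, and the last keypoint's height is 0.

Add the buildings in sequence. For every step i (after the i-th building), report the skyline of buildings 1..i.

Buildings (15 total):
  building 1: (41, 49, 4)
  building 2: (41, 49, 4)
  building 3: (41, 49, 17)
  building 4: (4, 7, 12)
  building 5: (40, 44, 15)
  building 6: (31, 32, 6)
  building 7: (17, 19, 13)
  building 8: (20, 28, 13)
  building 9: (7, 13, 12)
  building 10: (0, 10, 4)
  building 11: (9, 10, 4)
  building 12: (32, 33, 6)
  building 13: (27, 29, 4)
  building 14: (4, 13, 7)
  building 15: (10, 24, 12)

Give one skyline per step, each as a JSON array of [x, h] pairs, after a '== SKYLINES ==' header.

== SKYLINES ==
[[41,4],[49,0]]
[[41,4],[49,0]]
[[41,17],[49,0]]
[[4,12],[7,0],[41,17],[49,0]]
[[4,12],[7,0],[40,15],[41,17],[49,0]]
[[4,12],[7,0],[31,6],[32,0],[40,15],[41,17],[49,0]]
[[4,12],[7,0],[17,13],[19,0],[31,6],[32,0],[40,15],[41,17],[49,0]]
[[4,12],[7,0],[17,13],[19,0],[20,13],[28,0],[31,6],[32,0],[40,15],[41,17],[49,0]]
[[4,12],[13,0],[17,13],[19,0],[20,13],[28,0],[31,6],[32,0],[40,15],[41,17],[49,0]]
[[0,4],[4,12],[13,0],[17,13],[19,0],[20,13],[28,0],[31,6],[32,0],[40,15],[41,17],[49,0]]
[[0,4],[4,12],[13,0],[17,13],[19,0],[20,13],[28,0],[31,6],[32,0],[40,15],[41,17],[49,0]]
[[0,4],[4,12],[13,0],[17,13],[19,0],[20,13],[28,0],[31,6],[33,0],[40,15],[41,17],[49,0]]
[[0,4],[4,12],[13,0],[17,13],[19,0],[20,13],[28,4],[29,0],[31,6],[33,0],[40,15],[41,17],[49,0]]
[[0,4],[4,12],[13,0],[17,13],[19,0],[20,13],[28,4],[29,0],[31,6],[33,0],[40,15],[41,17],[49,0]]
[[0,4],[4,12],[17,13],[19,12],[20,13],[28,4],[29,0],[31,6],[33,0],[40,15],[41,17],[49,0]]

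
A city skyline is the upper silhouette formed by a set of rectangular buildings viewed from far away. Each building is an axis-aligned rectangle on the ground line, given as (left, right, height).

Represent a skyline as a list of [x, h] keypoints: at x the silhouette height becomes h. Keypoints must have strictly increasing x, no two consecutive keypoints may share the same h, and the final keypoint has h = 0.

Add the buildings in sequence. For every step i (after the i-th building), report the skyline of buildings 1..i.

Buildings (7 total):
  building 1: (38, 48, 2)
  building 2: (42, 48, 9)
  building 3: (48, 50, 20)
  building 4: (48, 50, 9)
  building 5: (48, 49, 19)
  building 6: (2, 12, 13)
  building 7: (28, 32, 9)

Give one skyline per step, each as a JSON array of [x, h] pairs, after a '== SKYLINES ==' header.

== SKYLINES ==
[[38,2],[48,0]]
[[38,2],[42,9],[48,0]]
[[38,2],[42,9],[48,20],[50,0]]
[[38,2],[42,9],[48,20],[50,0]]
[[38,2],[42,9],[48,20],[50,0]]
[[2,13],[12,0],[38,2],[42,9],[48,20],[50,0]]
[[2,13],[12,0],[28,9],[32,0],[38,2],[42,9],[48,20],[50,0]]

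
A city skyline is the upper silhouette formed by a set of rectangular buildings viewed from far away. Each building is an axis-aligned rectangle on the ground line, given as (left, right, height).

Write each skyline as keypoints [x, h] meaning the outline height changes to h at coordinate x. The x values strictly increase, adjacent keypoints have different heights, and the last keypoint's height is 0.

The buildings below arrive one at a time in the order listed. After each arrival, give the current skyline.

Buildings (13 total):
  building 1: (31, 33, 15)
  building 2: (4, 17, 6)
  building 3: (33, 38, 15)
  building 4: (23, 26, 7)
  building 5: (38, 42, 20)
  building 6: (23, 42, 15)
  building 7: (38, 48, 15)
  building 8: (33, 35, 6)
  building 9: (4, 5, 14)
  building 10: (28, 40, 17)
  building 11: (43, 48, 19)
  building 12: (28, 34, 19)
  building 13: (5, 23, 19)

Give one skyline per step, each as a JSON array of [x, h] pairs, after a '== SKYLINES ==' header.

== SKYLINES ==
[[31,15],[33,0]]
[[4,6],[17,0],[31,15],[33,0]]
[[4,6],[17,0],[31,15],[38,0]]
[[4,6],[17,0],[23,7],[26,0],[31,15],[38,0]]
[[4,6],[17,0],[23,7],[26,0],[31,15],[38,20],[42,0]]
[[4,6],[17,0],[23,15],[38,20],[42,0]]
[[4,6],[17,0],[23,15],[38,20],[42,15],[48,0]]
[[4,6],[17,0],[23,15],[38,20],[42,15],[48,0]]
[[4,14],[5,6],[17,0],[23,15],[38,20],[42,15],[48,0]]
[[4,14],[5,6],[17,0],[23,15],[28,17],[38,20],[42,15],[48,0]]
[[4,14],[5,6],[17,0],[23,15],[28,17],[38,20],[42,15],[43,19],[48,0]]
[[4,14],[5,6],[17,0],[23,15],[28,19],[34,17],[38,20],[42,15],[43,19],[48,0]]
[[4,14],[5,19],[23,15],[28,19],[34,17],[38,20],[42,15],[43,19],[48,0]]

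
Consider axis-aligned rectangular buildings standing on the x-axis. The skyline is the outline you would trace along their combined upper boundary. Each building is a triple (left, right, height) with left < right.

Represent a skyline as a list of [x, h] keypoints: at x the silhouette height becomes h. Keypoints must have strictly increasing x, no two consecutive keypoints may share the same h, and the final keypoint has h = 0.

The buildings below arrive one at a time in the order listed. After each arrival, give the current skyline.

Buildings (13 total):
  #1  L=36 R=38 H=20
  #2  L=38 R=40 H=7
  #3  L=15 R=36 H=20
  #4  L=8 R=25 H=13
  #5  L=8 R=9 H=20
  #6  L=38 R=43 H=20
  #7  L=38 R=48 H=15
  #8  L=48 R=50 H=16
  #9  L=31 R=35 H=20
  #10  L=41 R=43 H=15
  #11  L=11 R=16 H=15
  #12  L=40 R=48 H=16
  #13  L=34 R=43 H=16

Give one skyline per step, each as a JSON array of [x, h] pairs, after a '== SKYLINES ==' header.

== SKYLINES ==
[[36,20],[38,0]]
[[36,20],[38,7],[40,0]]
[[15,20],[38,7],[40,0]]
[[8,13],[15,20],[38,7],[40,0]]
[[8,20],[9,13],[15,20],[38,7],[40,0]]
[[8,20],[9,13],[15,20],[43,0]]
[[8,20],[9,13],[15,20],[43,15],[48,0]]
[[8,20],[9,13],[15,20],[43,15],[48,16],[50,0]]
[[8,20],[9,13],[15,20],[43,15],[48,16],[50,0]]
[[8,20],[9,13],[15,20],[43,15],[48,16],[50,0]]
[[8,20],[9,13],[11,15],[15,20],[43,15],[48,16],[50,0]]
[[8,20],[9,13],[11,15],[15,20],[43,16],[50,0]]
[[8,20],[9,13],[11,15],[15,20],[43,16],[50,0]]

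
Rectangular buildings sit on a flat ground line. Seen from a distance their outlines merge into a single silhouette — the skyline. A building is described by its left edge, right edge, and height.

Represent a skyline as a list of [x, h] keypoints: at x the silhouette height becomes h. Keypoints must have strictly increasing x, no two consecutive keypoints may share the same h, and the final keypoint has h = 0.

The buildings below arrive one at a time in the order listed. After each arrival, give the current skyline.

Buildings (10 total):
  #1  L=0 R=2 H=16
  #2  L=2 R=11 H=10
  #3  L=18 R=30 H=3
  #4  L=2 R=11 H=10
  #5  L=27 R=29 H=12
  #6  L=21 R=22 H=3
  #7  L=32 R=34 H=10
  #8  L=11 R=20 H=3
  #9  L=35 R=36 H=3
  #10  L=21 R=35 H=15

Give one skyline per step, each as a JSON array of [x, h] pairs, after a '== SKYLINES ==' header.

== SKYLINES ==
[[0,16],[2,0]]
[[0,16],[2,10],[11,0]]
[[0,16],[2,10],[11,0],[18,3],[30,0]]
[[0,16],[2,10],[11,0],[18,3],[30,0]]
[[0,16],[2,10],[11,0],[18,3],[27,12],[29,3],[30,0]]
[[0,16],[2,10],[11,0],[18,3],[27,12],[29,3],[30,0]]
[[0,16],[2,10],[11,0],[18,3],[27,12],[29,3],[30,0],[32,10],[34,0]]
[[0,16],[2,10],[11,3],[27,12],[29,3],[30,0],[32,10],[34,0]]
[[0,16],[2,10],[11,3],[27,12],[29,3],[30,0],[32,10],[34,0],[35,3],[36,0]]
[[0,16],[2,10],[11,3],[21,15],[35,3],[36,0]]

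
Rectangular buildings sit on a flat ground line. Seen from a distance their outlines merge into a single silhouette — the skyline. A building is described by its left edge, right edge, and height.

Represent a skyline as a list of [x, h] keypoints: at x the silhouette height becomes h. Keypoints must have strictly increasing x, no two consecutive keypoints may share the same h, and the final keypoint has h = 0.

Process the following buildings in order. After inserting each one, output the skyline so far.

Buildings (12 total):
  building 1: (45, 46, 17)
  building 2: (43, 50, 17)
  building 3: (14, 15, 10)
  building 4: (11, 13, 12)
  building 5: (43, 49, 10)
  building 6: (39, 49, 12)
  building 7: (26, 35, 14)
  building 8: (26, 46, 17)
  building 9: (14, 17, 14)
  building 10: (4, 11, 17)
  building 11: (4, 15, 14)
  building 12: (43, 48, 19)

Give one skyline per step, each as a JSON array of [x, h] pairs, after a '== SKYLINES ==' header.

== SKYLINES ==
[[45,17],[46,0]]
[[43,17],[50,0]]
[[14,10],[15,0],[43,17],[50,0]]
[[11,12],[13,0],[14,10],[15,0],[43,17],[50,0]]
[[11,12],[13,0],[14,10],[15,0],[43,17],[50,0]]
[[11,12],[13,0],[14,10],[15,0],[39,12],[43,17],[50,0]]
[[11,12],[13,0],[14,10],[15,0],[26,14],[35,0],[39,12],[43,17],[50,0]]
[[11,12],[13,0],[14,10],[15,0],[26,17],[50,0]]
[[11,12],[13,0],[14,14],[17,0],[26,17],[50,0]]
[[4,17],[11,12],[13,0],[14,14],[17,0],[26,17],[50,0]]
[[4,17],[11,14],[17,0],[26,17],[50,0]]
[[4,17],[11,14],[17,0],[26,17],[43,19],[48,17],[50,0]]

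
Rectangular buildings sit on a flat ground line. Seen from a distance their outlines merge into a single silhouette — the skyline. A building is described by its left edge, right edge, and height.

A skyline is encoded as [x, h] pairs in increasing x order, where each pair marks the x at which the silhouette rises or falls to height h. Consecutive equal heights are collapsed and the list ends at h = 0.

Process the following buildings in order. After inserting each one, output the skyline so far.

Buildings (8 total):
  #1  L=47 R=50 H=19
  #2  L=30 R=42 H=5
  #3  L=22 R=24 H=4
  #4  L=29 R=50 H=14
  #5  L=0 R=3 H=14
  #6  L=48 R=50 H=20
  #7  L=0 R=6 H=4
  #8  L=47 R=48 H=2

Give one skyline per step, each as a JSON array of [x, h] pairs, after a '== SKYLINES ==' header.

== SKYLINES ==
[[47,19],[50,0]]
[[30,5],[42,0],[47,19],[50,0]]
[[22,4],[24,0],[30,5],[42,0],[47,19],[50,0]]
[[22,4],[24,0],[29,14],[47,19],[50,0]]
[[0,14],[3,0],[22,4],[24,0],[29,14],[47,19],[50,0]]
[[0,14],[3,0],[22,4],[24,0],[29,14],[47,19],[48,20],[50,0]]
[[0,14],[3,4],[6,0],[22,4],[24,0],[29,14],[47,19],[48,20],[50,0]]
[[0,14],[3,4],[6,0],[22,4],[24,0],[29,14],[47,19],[48,20],[50,0]]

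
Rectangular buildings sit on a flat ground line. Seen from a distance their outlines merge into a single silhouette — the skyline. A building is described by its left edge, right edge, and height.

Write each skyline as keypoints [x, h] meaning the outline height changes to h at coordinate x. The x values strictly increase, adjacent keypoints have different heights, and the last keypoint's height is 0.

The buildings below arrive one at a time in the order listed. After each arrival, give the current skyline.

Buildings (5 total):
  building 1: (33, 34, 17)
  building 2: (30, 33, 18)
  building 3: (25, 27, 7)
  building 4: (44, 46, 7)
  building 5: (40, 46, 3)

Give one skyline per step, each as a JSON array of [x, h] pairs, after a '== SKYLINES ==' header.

== SKYLINES ==
[[33,17],[34,0]]
[[30,18],[33,17],[34,0]]
[[25,7],[27,0],[30,18],[33,17],[34,0]]
[[25,7],[27,0],[30,18],[33,17],[34,0],[44,7],[46,0]]
[[25,7],[27,0],[30,18],[33,17],[34,0],[40,3],[44,7],[46,0]]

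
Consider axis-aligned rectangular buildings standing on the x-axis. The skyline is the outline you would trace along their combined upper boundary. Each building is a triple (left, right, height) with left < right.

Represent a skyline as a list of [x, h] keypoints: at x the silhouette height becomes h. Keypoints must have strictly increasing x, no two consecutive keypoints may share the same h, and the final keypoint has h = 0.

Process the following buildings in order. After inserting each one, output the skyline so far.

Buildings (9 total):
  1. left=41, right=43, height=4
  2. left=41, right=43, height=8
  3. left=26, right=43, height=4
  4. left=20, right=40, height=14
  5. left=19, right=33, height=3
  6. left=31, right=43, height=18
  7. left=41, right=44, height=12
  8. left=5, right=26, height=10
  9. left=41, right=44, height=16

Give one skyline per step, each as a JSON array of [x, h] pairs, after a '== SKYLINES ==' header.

== SKYLINES ==
[[41,4],[43,0]]
[[41,8],[43,0]]
[[26,4],[41,8],[43,0]]
[[20,14],[40,4],[41,8],[43,0]]
[[19,3],[20,14],[40,4],[41,8],[43,0]]
[[19,3],[20,14],[31,18],[43,0]]
[[19,3],[20,14],[31,18],[43,12],[44,0]]
[[5,10],[20,14],[31,18],[43,12],[44,0]]
[[5,10],[20,14],[31,18],[43,16],[44,0]]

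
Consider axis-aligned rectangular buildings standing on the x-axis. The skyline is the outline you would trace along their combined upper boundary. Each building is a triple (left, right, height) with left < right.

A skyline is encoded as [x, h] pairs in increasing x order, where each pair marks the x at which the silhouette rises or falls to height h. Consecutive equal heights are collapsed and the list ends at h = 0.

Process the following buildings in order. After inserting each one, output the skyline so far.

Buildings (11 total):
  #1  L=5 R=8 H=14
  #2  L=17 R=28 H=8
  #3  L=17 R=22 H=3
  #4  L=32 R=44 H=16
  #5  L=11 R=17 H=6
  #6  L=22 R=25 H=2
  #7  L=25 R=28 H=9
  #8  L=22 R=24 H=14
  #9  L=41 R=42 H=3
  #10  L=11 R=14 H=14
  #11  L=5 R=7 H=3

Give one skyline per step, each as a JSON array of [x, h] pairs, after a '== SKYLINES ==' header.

== SKYLINES ==
[[5,14],[8,0]]
[[5,14],[8,0],[17,8],[28,0]]
[[5,14],[8,0],[17,8],[28,0]]
[[5,14],[8,0],[17,8],[28,0],[32,16],[44,0]]
[[5,14],[8,0],[11,6],[17,8],[28,0],[32,16],[44,0]]
[[5,14],[8,0],[11,6],[17,8],[28,0],[32,16],[44,0]]
[[5,14],[8,0],[11,6],[17,8],[25,9],[28,0],[32,16],[44,0]]
[[5,14],[8,0],[11,6],[17,8],[22,14],[24,8],[25,9],[28,0],[32,16],[44,0]]
[[5,14],[8,0],[11,6],[17,8],[22,14],[24,8],[25,9],[28,0],[32,16],[44,0]]
[[5,14],[8,0],[11,14],[14,6],[17,8],[22,14],[24,8],[25,9],[28,0],[32,16],[44,0]]
[[5,14],[8,0],[11,14],[14,6],[17,8],[22,14],[24,8],[25,9],[28,0],[32,16],[44,0]]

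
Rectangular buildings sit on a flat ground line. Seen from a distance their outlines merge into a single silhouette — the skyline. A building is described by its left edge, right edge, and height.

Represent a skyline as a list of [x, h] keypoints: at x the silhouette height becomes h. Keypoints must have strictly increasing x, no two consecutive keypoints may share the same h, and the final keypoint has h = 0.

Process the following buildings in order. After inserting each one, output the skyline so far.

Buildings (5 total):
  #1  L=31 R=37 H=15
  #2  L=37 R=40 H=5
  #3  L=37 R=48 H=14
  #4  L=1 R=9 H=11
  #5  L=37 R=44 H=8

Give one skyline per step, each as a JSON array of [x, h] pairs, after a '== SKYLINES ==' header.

== SKYLINES ==
[[31,15],[37,0]]
[[31,15],[37,5],[40,0]]
[[31,15],[37,14],[48,0]]
[[1,11],[9,0],[31,15],[37,14],[48,0]]
[[1,11],[9,0],[31,15],[37,14],[48,0]]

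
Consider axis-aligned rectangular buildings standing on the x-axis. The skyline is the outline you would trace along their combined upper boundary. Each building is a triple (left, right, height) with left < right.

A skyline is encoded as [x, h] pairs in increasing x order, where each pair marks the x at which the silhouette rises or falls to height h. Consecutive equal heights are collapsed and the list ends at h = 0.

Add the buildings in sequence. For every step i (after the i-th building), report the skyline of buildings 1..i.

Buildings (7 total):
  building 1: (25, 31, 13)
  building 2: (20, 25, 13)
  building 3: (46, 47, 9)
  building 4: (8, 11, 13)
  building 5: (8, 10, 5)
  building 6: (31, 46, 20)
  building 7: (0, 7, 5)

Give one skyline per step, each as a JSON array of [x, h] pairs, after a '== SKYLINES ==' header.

== SKYLINES ==
[[25,13],[31,0]]
[[20,13],[31,0]]
[[20,13],[31,0],[46,9],[47,0]]
[[8,13],[11,0],[20,13],[31,0],[46,9],[47,0]]
[[8,13],[11,0],[20,13],[31,0],[46,9],[47,0]]
[[8,13],[11,0],[20,13],[31,20],[46,9],[47,0]]
[[0,5],[7,0],[8,13],[11,0],[20,13],[31,20],[46,9],[47,0]]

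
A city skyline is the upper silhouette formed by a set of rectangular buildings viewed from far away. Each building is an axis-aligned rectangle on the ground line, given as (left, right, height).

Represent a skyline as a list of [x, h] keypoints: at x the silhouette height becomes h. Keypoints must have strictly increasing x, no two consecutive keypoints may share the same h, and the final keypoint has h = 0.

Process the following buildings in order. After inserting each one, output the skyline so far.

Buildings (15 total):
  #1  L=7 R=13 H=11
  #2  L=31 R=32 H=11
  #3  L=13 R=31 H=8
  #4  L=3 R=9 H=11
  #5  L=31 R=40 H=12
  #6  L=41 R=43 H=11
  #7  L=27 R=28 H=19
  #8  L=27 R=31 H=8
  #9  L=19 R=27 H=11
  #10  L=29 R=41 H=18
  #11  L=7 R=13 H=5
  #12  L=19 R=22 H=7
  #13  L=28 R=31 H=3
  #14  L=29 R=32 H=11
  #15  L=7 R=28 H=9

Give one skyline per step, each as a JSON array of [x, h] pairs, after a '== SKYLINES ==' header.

== SKYLINES ==
[[7,11],[13,0]]
[[7,11],[13,0],[31,11],[32,0]]
[[7,11],[13,8],[31,11],[32,0]]
[[3,11],[13,8],[31,11],[32,0]]
[[3,11],[13,8],[31,12],[40,0]]
[[3,11],[13,8],[31,12],[40,0],[41,11],[43,0]]
[[3,11],[13,8],[27,19],[28,8],[31,12],[40,0],[41,11],[43,0]]
[[3,11],[13,8],[27,19],[28,8],[31,12],[40,0],[41,11],[43,0]]
[[3,11],[13,8],[19,11],[27,19],[28,8],[31,12],[40,0],[41,11],[43,0]]
[[3,11],[13,8],[19,11],[27,19],[28,8],[29,18],[41,11],[43,0]]
[[3,11],[13,8],[19,11],[27,19],[28,8],[29,18],[41,11],[43,0]]
[[3,11],[13,8],[19,11],[27,19],[28,8],[29,18],[41,11],[43,0]]
[[3,11],[13,8],[19,11],[27,19],[28,8],[29,18],[41,11],[43,0]]
[[3,11],[13,8],[19,11],[27,19],[28,8],[29,18],[41,11],[43,0]]
[[3,11],[13,9],[19,11],[27,19],[28,8],[29,18],[41,11],[43,0]]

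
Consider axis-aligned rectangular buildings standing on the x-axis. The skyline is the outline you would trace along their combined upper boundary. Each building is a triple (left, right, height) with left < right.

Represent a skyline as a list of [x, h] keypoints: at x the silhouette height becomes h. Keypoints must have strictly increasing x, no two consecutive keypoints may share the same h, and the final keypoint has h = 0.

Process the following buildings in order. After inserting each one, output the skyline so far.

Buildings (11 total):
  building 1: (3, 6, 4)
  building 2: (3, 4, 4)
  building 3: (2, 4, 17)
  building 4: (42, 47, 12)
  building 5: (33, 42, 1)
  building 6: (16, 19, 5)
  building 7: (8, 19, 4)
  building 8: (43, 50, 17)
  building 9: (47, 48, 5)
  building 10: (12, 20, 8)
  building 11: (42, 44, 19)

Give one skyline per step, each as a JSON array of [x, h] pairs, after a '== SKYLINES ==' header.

== SKYLINES ==
[[3,4],[6,0]]
[[3,4],[6,0]]
[[2,17],[4,4],[6,0]]
[[2,17],[4,4],[6,0],[42,12],[47,0]]
[[2,17],[4,4],[6,0],[33,1],[42,12],[47,0]]
[[2,17],[4,4],[6,0],[16,5],[19,0],[33,1],[42,12],[47,0]]
[[2,17],[4,4],[6,0],[8,4],[16,5],[19,0],[33,1],[42,12],[47,0]]
[[2,17],[4,4],[6,0],[8,4],[16,5],[19,0],[33,1],[42,12],[43,17],[50,0]]
[[2,17],[4,4],[6,0],[8,4],[16,5],[19,0],[33,1],[42,12],[43,17],[50,0]]
[[2,17],[4,4],[6,0],[8,4],[12,8],[20,0],[33,1],[42,12],[43,17],[50,0]]
[[2,17],[4,4],[6,0],[8,4],[12,8],[20,0],[33,1],[42,19],[44,17],[50,0]]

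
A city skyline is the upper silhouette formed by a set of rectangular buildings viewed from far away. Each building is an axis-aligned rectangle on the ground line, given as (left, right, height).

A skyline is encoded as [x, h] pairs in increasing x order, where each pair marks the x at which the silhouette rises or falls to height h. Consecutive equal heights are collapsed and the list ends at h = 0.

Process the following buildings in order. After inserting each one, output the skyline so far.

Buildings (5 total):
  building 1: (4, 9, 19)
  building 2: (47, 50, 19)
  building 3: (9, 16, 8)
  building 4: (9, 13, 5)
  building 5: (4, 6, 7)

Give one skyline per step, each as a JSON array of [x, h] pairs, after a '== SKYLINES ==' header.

== SKYLINES ==
[[4,19],[9,0]]
[[4,19],[9,0],[47,19],[50,0]]
[[4,19],[9,8],[16,0],[47,19],[50,0]]
[[4,19],[9,8],[16,0],[47,19],[50,0]]
[[4,19],[9,8],[16,0],[47,19],[50,0]]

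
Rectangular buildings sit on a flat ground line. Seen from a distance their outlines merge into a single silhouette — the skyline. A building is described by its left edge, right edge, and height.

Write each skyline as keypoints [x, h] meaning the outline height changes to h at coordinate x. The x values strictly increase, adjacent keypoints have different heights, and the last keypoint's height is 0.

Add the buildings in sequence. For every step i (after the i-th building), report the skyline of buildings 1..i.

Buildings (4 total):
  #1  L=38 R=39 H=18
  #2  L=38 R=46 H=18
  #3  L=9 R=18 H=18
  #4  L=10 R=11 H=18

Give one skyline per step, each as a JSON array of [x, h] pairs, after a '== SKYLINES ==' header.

== SKYLINES ==
[[38,18],[39,0]]
[[38,18],[46,0]]
[[9,18],[18,0],[38,18],[46,0]]
[[9,18],[18,0],[38,18],[46,0]]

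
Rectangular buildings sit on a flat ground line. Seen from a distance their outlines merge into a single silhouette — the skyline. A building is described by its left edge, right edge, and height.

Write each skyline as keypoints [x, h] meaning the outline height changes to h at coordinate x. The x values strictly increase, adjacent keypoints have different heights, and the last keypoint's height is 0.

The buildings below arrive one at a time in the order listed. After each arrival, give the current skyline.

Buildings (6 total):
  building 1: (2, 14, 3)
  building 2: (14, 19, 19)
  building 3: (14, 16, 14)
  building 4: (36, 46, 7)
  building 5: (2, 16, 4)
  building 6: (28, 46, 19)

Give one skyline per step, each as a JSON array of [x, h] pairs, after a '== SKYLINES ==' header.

== SKYLINES ==
[[2,3],[14,0]]
[[2,3],[14,19],[19,0]]
[[2,3],[14,19],[19,0]]
[[2,3],[14,19],[19,0],[36,7],[46,0]]
[[2,4],[14,19],[19,0],[36,7],[46,0]]
[[2,4],[14,19],[19,0],[28,19],[46,0]]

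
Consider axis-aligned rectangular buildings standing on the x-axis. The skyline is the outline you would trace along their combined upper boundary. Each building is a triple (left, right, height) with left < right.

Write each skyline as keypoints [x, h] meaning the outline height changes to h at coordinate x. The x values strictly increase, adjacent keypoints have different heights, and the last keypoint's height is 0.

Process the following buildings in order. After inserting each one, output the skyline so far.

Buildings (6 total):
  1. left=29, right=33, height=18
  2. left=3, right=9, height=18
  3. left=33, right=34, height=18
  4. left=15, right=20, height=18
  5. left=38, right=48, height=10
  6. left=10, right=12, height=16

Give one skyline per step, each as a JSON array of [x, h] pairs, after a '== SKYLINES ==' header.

== SKYLINES ==
[[29,18],[33,0]]
[[3,18],[9,0],[29,18],[33,0]]
[[3,18],[9,0],[29,18],[34,0]]
[[3,18],[9,0],[15,18],[20,0],[29,18],[34,0]]
[[3,18],[9,0],[15,18],[20,0],[29,18],[34,0],[38,10],[48,0]]
[[3,18],[9,0],[10,16],[12,0],[15,18],[20,0],[29,18],[34,0],[38,10],[48,0]]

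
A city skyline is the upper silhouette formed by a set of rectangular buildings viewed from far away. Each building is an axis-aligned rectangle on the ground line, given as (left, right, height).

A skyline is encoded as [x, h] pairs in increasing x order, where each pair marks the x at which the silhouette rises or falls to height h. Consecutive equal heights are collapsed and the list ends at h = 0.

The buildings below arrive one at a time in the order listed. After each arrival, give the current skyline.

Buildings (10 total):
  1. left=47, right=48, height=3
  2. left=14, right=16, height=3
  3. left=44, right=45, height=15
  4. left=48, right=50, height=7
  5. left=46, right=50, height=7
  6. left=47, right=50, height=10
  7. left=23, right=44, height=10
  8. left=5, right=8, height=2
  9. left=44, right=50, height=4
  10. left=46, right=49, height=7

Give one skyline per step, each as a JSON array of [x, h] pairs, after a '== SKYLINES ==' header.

== SKYLINES ==
[[47,3],[48,0]]
[[14,3],[16,0],[47,3],[48,0]]
[[14,3],[16,0],[44,15],[45,0],[47,3],[48,0]]
[[14,3],[16,0],[44,15],[45,0],[47,3],[48,7],[50,0]]
[[14,3],[16,0],[44,15],[45,0],[46,7],[50,0]]
[[14,3],[16,0],[44,15],[45,0],[46,7],[47,10],[50,0]]
[[14,3],[16,0],[23,10],[44,15],[45,0],[46,7],[47,10],[50,0]]
[[5,2],[8,0],[14,3],[16,0],[23,10],[44,15],[45,0],[46,7],[47,10],[50,0]]
[[5,2],[8,0],[14,3],[16,0],[23,10],[44,15],[45,4],[46,7],[47,10],[50,0]]
[[5,2],[8,0],[14,3],[16,0],[23,10],[44,15],[45,4],[46,7],[47,10],[50,0]]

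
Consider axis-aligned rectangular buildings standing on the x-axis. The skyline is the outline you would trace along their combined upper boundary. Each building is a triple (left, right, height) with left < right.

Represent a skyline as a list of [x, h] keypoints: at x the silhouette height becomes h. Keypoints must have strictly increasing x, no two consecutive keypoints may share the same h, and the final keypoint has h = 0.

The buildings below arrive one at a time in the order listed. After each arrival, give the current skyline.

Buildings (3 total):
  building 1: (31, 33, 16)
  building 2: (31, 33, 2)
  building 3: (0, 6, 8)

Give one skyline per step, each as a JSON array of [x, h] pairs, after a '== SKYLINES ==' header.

== SKYLINES ==
[[31,16],[33,0]]
[[31,16],[33,0]]
[[0,8],[6,0],[31,16],[33,0]]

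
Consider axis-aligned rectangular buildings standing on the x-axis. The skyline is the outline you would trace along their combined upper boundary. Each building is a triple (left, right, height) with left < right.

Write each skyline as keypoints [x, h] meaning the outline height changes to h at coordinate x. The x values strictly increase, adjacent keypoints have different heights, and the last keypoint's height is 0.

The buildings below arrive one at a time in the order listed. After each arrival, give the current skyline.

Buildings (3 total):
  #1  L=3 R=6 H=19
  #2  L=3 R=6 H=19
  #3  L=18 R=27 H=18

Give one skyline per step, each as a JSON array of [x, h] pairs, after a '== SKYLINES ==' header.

== SKYLINES ==
[[3,19],[6,0]]
[[3,19],[6,0]]
[[3,19],[6,0],[18,18],[27,0]]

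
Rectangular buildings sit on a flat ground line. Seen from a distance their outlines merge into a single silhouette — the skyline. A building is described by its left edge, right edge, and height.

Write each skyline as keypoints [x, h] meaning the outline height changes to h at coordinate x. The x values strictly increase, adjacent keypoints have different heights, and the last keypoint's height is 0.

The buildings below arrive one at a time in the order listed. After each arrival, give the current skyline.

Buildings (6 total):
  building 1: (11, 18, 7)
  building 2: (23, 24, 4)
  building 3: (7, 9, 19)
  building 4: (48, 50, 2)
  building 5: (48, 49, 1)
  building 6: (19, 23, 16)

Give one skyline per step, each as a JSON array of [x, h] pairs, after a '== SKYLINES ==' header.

== SKYLINES ==
[[11,7],[18,0]]
[[11,7],[18,0],[23,4],[24,0]]
[[7,19],[9,0],[11,7],[18,0],[23,4],[24,0]]
[[7,19],[9,0],[11,7],[18,0],[23,4],[24,0],[48,2],[50,0]]
[[7,19],[9,0],[11,7],[18,0],[23,4],[24,0],[48,2],[50,0]]
[[7,19],[9,0],[11,7],[18,0],[19,16],[23,4],[24,0],[48,2],[50,0]]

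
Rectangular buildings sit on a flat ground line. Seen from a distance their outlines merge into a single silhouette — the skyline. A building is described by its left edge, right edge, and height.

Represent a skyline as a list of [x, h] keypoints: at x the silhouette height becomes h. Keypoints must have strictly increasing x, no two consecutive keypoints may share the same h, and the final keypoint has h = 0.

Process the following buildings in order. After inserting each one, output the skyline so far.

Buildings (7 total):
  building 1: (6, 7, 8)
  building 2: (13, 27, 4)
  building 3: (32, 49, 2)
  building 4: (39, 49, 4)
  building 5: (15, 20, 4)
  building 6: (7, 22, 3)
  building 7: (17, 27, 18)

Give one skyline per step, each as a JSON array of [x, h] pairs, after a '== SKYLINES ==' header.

== SKYLINES ==
[[6,8],[7,0]]
[[6,8],[7,0],[13,4],[27,0]]
[[6,8],[7,0],[13,4],[27,0],[32,2],[49,0]]
[[6,8],[7,0],[13,4],[27,0],[32,2],[39,4],[49,0]]
[[6,8],[7,0],[13,4],[27,0],[32,2],[39,4],[49,0]]
[[6,8],[7,3],[13,4],[27,0],[32,2],[39,4],[49,0]]
[[6,8],[7,3],[13,4],[17,18],[27,0],[32,2],[39,4],[49,0]]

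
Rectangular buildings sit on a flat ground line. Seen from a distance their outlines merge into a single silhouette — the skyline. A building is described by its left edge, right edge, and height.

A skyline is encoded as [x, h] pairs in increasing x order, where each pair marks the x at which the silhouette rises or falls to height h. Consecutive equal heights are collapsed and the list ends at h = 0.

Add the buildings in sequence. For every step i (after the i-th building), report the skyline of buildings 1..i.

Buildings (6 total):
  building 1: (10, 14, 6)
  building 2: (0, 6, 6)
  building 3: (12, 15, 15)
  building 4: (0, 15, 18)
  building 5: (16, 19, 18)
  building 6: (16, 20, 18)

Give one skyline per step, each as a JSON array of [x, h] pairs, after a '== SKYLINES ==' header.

== SKYLINES ==
[[10,6],[14,0]]
[[0,6],[6,0],[10,6],[14,0]]
[[0,6],[6,0],[10,6],[12,15],[15,0]]
[[0,18],[15,0]]
[[0,18],[15,0],[16,18],[19,0]]
[[0,18],[15,0],[16,18],[20,0]]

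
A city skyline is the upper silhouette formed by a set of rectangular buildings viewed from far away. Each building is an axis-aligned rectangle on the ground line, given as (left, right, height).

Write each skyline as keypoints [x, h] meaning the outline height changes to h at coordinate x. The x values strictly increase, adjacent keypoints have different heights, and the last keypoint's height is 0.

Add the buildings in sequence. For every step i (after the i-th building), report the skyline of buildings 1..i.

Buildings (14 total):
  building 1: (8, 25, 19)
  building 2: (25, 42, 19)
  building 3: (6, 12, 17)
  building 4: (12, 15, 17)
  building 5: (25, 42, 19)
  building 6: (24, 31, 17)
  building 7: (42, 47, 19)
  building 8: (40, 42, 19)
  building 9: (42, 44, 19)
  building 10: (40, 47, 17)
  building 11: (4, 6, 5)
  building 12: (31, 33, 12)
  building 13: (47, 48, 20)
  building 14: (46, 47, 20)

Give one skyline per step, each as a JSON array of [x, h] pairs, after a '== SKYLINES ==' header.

== SKYLINES ==
[[8,19],[25,0]]
[[8,19],[42,0]]
[[6,17],[8,19],[42,0]]
[[6,17],[8,19],[42,0]]
[[6,17],[8,19],[42,0]]
[[6,17],[8,19],[42,0]]
[[6,17],[8,19],[47,0]]
[[6,17],[8,19],[47,0]]
[[6,17],[8,19],[47,0]]
[[6,17],[8,19],[47,0]]
[[4,5],[6,17],[8,19],[47,0]]
[[4,5],[6,17],[8,19],[47,0]]
[[4,5],[6,17],[8,19],[47,20],[48,0]]
[[4,5],[6,17],[8,19],[46,20],[48,0]]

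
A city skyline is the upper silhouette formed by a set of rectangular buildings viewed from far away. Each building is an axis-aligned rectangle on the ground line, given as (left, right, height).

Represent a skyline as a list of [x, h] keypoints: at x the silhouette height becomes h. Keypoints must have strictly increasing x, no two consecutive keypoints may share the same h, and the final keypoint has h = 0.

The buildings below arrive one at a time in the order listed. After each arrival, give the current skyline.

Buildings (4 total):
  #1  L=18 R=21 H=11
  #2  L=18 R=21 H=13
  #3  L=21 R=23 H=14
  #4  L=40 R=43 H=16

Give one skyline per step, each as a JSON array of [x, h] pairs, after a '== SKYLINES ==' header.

== SKYLINES ==
[[18,11],[21,0]]
[[18,13],[21,0]]
[[18,13],[21,14],[23,0]]
[[18,13],[21,14],[23,0],[40,16],[43,0]]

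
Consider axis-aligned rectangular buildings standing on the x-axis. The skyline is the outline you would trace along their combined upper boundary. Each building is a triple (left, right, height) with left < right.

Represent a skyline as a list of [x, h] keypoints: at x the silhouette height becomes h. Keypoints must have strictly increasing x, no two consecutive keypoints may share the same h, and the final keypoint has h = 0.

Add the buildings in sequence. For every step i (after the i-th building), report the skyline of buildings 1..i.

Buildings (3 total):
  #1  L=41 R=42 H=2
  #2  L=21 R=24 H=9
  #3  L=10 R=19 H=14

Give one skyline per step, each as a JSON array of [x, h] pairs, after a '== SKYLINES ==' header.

== SKYLINES ==
[[41,2],[42,0]]
[[21,9],[24,0],[41,2],[42,0]]
[[10,14],[19,0],[21,9],[24,0],[41,2],[42,0]]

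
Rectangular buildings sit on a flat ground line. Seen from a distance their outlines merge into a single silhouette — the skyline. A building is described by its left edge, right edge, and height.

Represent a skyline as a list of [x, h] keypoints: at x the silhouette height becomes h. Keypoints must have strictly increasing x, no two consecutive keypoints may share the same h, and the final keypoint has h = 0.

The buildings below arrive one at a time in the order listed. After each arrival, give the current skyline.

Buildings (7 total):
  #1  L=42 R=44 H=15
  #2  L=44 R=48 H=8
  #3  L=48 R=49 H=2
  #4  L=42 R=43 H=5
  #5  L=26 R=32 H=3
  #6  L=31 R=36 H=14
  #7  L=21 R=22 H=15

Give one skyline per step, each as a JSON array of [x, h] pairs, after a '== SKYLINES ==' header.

== SKYLINES ==
[[42,15],[44,0]]
[[42,15],[44,8],[48,0]]
[[42,15],[44,8],[48,2],[49,0]]
[[42,15],[44,8],[48,2],[49,0]]
[[26,3],[32,0],[42,15],[44,8],[48,2],[49,0]]
[[26,3],[31,14],[36,0],[42,15],[44,8],[48,2],[49,0]]
[[21,15],[22,0],[26,3],[31,14],[36,0],[42,15],[44,8],[48,2],[49,0]]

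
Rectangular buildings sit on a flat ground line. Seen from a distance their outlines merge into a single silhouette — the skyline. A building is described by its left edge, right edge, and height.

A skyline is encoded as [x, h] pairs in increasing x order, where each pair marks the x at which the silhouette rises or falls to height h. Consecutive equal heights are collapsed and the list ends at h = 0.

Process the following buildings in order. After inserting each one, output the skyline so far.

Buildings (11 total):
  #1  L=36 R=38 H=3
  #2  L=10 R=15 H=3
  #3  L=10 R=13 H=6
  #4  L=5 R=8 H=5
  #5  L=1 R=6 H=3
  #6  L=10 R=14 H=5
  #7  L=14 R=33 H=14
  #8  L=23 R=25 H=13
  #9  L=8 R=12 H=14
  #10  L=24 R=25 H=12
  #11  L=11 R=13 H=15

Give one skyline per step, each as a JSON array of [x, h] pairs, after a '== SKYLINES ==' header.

== SKYLINES ==
[[36,3],[38,0]]
[[10,3],[15,0],[36,3],[38,0]]
[[10,6],[13,3],[15,0],[36,3],[38,0]]
[[5,5],[8,0],[10,6],[13,3],[15,0],[36,3],[38,0]]
[[1,3],[5,5],[8,0],[10,6],[13,3],[15,0],[36,3],[38,0]]
[[1,3],[5,5],[8,0],[10,6],[13,5],[14,3],[15,0],[36,3],[38,0]]
[[1,3],[5,5],[8,0],[10,6],[13,5],[14,14],[33,0],[36,3],[38,0]]
[[1,3],[5,5],[8,0],[10,6],[13,5],[14,14],[33,0],[36,3],[38,0]]
[[1,3],[5,5],[8,14],[12,6],[13,5],[14,14],[33,0],[36,3],[38,0]]
[[1,3],[5,5],[8,14],[12,6],[13,5],[14,14],[33,0],[36,3],[38,0]]
[[1,3],[5,5],[8,14],[11,15],[13,5],[14,14],[33,0],[36,3],[38,0]]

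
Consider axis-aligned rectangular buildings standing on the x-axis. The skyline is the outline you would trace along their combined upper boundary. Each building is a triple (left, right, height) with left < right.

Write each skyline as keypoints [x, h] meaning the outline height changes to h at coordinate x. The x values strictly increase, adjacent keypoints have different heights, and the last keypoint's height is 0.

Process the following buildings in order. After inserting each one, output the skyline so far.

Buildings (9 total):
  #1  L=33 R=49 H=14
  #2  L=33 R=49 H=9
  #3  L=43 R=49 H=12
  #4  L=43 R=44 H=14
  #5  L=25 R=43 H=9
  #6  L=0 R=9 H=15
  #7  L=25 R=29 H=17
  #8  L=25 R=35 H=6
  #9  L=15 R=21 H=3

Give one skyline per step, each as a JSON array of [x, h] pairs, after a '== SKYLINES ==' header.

== SKYLINES ==
[[33,14],[49,0]]
[[33,14],[49,0]]
[[33,14],[49,0]]
[[33,14],[49,0]]
[[25,9],[33,14],[49,0]]
[[0,15],[9,0],[25,9],[33,14],[49,0]]
[[0,15],[9,0],[25,17],[29,9],[33,14],[49,0]]
[[0,15],[9,0],[25,17],[29,9],[33,14],[49,0]]
[[0,15],[9,0],[15,3],[21,0],[25,17],[29,9],[33,14],[49,0]]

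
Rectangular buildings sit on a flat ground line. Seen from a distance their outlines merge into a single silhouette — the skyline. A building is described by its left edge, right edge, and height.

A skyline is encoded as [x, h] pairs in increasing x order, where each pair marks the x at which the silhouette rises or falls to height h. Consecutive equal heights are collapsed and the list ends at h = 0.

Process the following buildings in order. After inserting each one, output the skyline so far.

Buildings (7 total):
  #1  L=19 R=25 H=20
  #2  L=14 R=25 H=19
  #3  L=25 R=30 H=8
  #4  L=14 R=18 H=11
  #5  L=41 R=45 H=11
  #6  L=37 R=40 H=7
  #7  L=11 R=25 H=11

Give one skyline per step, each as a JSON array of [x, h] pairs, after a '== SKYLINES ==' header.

== SKYLINES ==
[[19,20],[25,0]]
[[14,19],[19,20],[25,0]]
[[14,19],[19,20],[25,8],[30,0]]
[[14,19],[19,20],[25,8],[30,0]]
[[14,19],[19,20],[25,8],[30,0],[41,11],[45,0]]
[[14,19],[19,20],[25,8],[30,0],[37,7],[40,0],[41,11],[45,0]]
[[11,11],[14,19],[19,20],[25,8],[30,0],[37,7],[40,0],[41,11],[45,0]]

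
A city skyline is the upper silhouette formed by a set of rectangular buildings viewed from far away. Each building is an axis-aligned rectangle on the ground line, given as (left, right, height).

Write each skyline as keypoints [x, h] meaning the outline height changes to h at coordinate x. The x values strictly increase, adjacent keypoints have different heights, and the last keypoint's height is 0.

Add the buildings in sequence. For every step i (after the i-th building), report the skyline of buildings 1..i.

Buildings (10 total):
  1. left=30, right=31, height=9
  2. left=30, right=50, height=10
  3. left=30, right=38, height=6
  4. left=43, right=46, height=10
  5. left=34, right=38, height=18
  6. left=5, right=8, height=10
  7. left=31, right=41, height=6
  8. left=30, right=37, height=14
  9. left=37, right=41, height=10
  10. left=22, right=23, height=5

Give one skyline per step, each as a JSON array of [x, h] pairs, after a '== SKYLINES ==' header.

== SKYLINES ==
[[30,9],[31,0]]
[[30,10],[50,0]]
[[30,10],[50,0]]
[[30,10],[50,0]]
[[30,10],[34,18],[38,10],[50,0]]
[[5,10],[8,0],[30,10],[34,18],[38,10],[50,0]]
[[5,10],[8,0],[30,10],[34,18],[38,10],[50,0]]
[[5,10],[8,0],[30,14],[34,18],[38,10],[50,0]]
[[5,10],[8,0],[30,14],[34,18],[38,10],[50,0]]
[[5,10],[8,0],[22,5],[23,0],[30,14],[34,18],[38,10],[50,0]]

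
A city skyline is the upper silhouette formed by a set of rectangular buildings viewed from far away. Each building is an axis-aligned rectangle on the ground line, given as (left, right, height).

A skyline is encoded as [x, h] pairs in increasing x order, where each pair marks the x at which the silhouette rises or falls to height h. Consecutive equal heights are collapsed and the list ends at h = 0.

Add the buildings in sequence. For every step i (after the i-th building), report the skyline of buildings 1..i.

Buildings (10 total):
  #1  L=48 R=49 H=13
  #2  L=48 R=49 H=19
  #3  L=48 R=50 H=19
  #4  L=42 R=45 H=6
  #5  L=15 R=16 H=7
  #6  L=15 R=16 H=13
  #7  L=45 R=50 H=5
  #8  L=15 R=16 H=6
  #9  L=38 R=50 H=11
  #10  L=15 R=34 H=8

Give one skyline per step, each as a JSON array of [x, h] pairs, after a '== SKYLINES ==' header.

== SKYLINES ==
[[48,13],[49,0]]
[[48,19],[49,0]]
[[48,19],[50,0]]
[[42,6],[45,0],[48,19],[50,0]]
[[15,7],[16,0],[42,6],[45,0],[48,19],[50,0]]
[[15,13],[16,0],[42,6],[45,0],[48,19],[50,0]]
[[15,13],[16,0],[42,6],[45,5],[48,19],[50,0]]
[[15,13],[16,0],[42,6],[45,5],[48,19],[50,0]]
[[15,13],[16,0],[38,11],[48,19],[50,0]]
[[15,13],[16,8],[34,0],[38,11],[48,19],[50,0]]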